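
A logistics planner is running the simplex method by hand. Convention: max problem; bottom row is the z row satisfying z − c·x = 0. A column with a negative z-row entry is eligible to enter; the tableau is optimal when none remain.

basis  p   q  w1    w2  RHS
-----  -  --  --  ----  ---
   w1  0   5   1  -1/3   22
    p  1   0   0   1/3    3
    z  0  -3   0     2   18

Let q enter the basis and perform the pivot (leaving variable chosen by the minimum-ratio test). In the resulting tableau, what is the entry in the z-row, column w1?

Ratio test on column q — row 1: 22/5 = 22/5; row 2: entry 0 ≤ 0. Minimum is 22/5 at row 1 (w1 leaves); pivot element 5.
Divide row 1 by 5; eliminate column q from the other rows.
z-row update in column w1: 0 − (-3)·(1/5) = 3/5.

3/5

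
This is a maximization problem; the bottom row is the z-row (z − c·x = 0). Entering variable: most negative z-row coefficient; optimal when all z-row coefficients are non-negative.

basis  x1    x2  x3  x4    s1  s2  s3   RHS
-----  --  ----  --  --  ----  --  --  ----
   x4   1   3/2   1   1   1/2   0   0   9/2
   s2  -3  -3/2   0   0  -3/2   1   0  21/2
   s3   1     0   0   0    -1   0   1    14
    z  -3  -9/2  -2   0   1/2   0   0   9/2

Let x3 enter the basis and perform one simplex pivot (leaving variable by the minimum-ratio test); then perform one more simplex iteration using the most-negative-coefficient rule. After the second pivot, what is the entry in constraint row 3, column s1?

-1

Ratio test on column x3 — row 1: (9/2)/1 = 9/2; row 2: entry 0 ≤ 0; row 3: entry 0 ≤ 0. Minimum is 9/2 at row 1 (x4 leaves); pivot element 1.
Divide row 1 by 1; eliminate column x3 from the other rows.
Second iteration: most negative z-row entry is -3/2 in column x2, so x2 enters.
Ratio test on column x2 — row 1: (9/2)/(3/2) = 3; row 2: entry -3/2 ≤ 0; row 3: entry 0 ≤ 0. Minimum is 3 at row 1 (x3 leaves); pivot element 3/2.
Divide row 1 by 3/2; eliminate column x2 from the other rows.
After both pivots, the entry at constraint row 3, column s1 is -1.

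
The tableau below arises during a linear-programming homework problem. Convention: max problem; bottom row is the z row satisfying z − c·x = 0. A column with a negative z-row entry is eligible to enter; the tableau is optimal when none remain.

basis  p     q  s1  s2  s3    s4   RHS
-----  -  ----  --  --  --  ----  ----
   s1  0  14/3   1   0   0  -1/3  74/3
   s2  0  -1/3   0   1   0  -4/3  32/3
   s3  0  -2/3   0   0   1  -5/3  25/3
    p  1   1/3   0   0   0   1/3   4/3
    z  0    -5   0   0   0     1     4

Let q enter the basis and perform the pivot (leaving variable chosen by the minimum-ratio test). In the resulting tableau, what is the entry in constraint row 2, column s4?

-1

Ratio test on column q — row 1: (74/3)/(14/3) = 37/7; row 2: entry -1/3 ≤ 0; row 3: entry -2/3 ≤ 0; row 4: (4/3)/(1/3) = 4. Minimum is 4 at row 4 (p leaves); pivot element 1/3.
Divide row 4 by 1/3; eliminate column q from the other rows.
Row 2 update in column s4: -4/3 − (-1/3)·1 = -1.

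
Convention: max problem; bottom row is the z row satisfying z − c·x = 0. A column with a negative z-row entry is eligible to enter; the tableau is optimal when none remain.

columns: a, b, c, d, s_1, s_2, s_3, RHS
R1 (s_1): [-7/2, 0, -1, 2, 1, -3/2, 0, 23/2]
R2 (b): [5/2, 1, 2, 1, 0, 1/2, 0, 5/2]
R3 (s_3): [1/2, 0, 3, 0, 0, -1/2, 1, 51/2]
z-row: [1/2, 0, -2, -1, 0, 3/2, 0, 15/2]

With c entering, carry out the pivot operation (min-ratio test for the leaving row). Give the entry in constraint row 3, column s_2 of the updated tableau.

Ratio test on column c — row 1: entry -1 ≤ 0; row 2: (5/2)/2 = 5/4; row 3: (51/2)/3 = 17/2. Minimum is 5/4 at row 2 (b leaves); pivot element 2.
Divide row 2 by 2; eliminate column c from the other rows.
Row 3 update in column s_2: -1/2 − 3·(1/4) = -5/4.

-5/4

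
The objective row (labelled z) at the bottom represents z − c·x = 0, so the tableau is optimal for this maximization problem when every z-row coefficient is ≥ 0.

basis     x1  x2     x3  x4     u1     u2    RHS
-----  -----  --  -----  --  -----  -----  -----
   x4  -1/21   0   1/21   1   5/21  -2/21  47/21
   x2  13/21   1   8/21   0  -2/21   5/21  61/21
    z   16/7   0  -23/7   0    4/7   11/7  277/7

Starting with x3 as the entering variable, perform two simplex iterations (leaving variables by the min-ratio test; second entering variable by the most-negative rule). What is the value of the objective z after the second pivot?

133/2

Ratio test on column x3 — row 1: (47/21)/(1/21) = 47; row 2: (61/21)/(8/21) = 61/8. Minimum is 61/8 at row 2 (x2 leaves); pivot element 8/21.
Pivot on row 2; the z-row RHS becomes 277/7 − (-23/7)·(61/8) = 517/8.
Next entering variable (most negative z-row entry -1/4): u1.
Ratio test on column u1 — row 1: (15/8)/(1/4) = 15/2; row 2: entry -1/4 ≤ 0. Minimum is 15/2 at row 1 (x4 leaves); pivot element 1/4.
After the second pivot the z-row RHS is 517/8 − (-1/4)·(15/2) = 133/2.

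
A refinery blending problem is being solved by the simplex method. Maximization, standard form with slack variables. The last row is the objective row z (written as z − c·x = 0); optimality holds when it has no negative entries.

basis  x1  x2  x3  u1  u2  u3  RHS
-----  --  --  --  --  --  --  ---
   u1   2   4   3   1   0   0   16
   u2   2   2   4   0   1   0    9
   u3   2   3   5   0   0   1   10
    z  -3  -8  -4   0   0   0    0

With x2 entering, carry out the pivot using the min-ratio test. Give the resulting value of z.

80/3

Ratio test on column x2 — row 1: 16/4 = 4; row 2: 9/2 = 9/2; row 3: 10/3 = 10/3. Minimum is 10/3 at row 3 (u3 leaves); pivot element 3.
Pivot on row 3; the z-row RHS becomes 0 − (-8)·(10/3) = 80/3.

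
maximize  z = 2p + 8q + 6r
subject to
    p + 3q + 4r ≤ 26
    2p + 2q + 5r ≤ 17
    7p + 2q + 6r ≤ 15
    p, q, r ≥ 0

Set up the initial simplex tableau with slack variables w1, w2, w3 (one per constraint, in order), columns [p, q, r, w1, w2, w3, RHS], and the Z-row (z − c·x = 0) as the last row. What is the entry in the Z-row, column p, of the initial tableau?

The Z-row carries the negated objective coefficients: the p entry is -2.

-2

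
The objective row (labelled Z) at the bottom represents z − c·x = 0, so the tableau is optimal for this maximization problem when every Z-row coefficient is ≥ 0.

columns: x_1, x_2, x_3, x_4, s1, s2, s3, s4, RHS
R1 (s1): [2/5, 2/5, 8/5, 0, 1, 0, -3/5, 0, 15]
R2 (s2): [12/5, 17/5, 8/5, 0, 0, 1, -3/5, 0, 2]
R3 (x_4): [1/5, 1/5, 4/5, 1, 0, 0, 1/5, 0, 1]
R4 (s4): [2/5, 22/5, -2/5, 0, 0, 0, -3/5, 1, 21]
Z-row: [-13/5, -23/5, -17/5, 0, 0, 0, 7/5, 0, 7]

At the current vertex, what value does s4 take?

21

s4 is basic (row 4); its value is the RHS of that row, 21.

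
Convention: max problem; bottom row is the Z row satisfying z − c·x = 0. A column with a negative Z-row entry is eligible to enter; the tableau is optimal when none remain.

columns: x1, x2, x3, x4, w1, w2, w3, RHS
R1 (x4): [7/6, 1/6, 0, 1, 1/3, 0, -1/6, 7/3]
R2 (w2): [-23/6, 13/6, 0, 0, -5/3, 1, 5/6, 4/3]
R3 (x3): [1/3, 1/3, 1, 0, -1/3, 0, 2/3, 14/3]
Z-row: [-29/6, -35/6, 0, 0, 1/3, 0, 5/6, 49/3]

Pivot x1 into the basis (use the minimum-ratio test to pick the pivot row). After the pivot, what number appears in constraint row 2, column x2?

19/7

Ratio test on column x1 — row 1: (7/3)/(7/6) = 2; row 2: entry -23/6 ≤ 0; row 3: (14/3)/(1/3) = 14. Minimum is 2 at row 1 (x4 leaves); pivot element 7/6.
Divide row 1 by 7/6; eliminate column x1 from the other rows.
Row 2 update in column x2: 13/6 − (-23/6)·(1/7) = 19/7.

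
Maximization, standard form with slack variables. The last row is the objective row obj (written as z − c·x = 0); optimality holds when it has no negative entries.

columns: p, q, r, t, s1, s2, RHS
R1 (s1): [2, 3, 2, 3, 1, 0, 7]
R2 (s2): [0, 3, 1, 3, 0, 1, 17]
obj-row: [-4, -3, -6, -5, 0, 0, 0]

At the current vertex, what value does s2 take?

s2 is basic (row 2); its value is the RHS of that row, 17.

17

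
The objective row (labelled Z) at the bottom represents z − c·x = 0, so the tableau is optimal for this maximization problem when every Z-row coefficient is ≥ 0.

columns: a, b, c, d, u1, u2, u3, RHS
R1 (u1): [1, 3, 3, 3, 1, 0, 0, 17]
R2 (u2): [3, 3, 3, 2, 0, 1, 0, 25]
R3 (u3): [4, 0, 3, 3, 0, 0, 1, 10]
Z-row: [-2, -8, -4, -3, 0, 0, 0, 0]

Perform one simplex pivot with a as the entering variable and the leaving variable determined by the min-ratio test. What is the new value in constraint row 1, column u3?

-1/4

Ratio test on column a — row 1: 17/1 = 17; row 2: 25/3 = 25/3; row 3: 10/4 = 5/2. Minimum is 5/2 at row 3 (u3 leaves); pivot element 4.
Divide row 3 by 4; eliminate column a from the other rows.
Row 1 update in column u3: 0 − 1·(1/4) = -1/4.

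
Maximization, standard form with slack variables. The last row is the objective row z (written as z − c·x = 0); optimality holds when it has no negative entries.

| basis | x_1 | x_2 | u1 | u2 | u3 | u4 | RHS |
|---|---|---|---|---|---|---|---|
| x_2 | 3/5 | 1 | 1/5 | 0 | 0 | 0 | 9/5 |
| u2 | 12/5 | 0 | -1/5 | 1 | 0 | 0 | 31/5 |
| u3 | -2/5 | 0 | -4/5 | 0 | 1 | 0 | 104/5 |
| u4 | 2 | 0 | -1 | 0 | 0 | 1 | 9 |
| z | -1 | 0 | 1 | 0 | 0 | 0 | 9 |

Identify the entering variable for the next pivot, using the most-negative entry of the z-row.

Negative z-row entries: x_1: -1.
The most negative is -1 in column x_1, so x_1 enters.

x_1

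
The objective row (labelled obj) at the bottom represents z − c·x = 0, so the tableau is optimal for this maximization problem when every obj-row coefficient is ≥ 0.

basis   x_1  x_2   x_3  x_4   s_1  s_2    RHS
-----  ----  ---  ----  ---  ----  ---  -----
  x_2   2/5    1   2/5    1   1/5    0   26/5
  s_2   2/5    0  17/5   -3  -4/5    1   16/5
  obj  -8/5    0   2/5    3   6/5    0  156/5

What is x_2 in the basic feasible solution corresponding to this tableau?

26/5

x_2 is basic (row 1); its value is the RHS of that row, 26/5.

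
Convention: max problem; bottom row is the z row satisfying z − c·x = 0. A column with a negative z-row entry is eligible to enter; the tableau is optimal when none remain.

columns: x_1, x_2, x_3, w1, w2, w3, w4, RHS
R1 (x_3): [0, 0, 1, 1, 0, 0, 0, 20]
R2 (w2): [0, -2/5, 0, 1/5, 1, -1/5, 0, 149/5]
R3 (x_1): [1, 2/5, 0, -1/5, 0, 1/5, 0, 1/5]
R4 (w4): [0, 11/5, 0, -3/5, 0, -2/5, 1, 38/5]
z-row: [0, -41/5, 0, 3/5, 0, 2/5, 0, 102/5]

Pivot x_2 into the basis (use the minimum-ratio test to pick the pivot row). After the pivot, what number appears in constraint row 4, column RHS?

Ratio test on column x_2 — row 1: entry 0 ≤ 0; row 2: entry -2/5 ≤ 0; row 3: (1/5)/(2/5) = 1/2; row 4: (38/5)/(11/5) = 38/11. Minimum is 1/2 at row 3 (x_1 leaves); pivot element 2/5.
Divide row 3 by 2/5; eliminate column x_2 from the other rows.
Row 4 update in column RHS: 38/5 − (11/5)·(1/2) = 13/2.

13/2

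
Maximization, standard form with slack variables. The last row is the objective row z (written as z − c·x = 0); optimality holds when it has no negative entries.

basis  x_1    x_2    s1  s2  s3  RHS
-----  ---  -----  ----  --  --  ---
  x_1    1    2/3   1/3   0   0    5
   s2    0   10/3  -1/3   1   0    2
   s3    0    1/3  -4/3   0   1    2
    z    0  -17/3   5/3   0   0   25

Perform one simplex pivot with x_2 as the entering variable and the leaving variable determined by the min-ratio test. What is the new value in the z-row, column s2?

Ratio test on column x_2 — row 1: 5/(2/3) = 15/2; row 2: 2/(10/3) = 3/5; row 3: 2/(1/3) = 6. Minimum is 3/5 at row 2 (s2 leaves); pivot element 10/3.
Divide row 2 by 10/3; eliminate column x_2 from the other rows.
z-row update in column s2: 0 − (-17/3)·(3/10) = 17/10.

17/10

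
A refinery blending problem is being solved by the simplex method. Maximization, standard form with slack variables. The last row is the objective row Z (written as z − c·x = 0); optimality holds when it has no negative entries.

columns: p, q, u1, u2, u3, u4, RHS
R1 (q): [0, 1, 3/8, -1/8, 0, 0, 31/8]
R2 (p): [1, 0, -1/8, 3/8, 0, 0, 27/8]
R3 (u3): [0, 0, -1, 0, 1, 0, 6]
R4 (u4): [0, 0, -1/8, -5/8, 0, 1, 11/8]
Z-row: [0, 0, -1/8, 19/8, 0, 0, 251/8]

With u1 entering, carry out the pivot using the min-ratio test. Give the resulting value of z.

Ratio test on column u1 — row 1: (31/8)/(3/8) = 31/3; row 2: entry -1/8 ≤ 0; row 3: entry -1 ≤ 0; row 4: entry -1/8 ≤ 0. Minimum is 31/3 at row 1 (q leaves); pivot element 3/8.
Pivot on row 1; the Z-row RHS becomes 251/8 − (-1/8)·(31/3) = 98/3.

98/3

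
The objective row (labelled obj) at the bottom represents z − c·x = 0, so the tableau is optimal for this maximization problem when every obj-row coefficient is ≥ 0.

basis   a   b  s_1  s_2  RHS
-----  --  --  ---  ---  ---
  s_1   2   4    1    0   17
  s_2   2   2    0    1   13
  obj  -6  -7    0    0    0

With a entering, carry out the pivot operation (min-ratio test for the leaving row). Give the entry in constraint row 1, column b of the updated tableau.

2

Ratio test on column a — row 1: 17/2 = 17/2; row 2: 13/2 = 13/2. Minimum is 13/2 at row 2 (s_2 leaves); pivot element 2.
Divide row 2 by 2; eliminate column a from the other rows.
Row 1 update in column b: 4 − 2·1 = 2.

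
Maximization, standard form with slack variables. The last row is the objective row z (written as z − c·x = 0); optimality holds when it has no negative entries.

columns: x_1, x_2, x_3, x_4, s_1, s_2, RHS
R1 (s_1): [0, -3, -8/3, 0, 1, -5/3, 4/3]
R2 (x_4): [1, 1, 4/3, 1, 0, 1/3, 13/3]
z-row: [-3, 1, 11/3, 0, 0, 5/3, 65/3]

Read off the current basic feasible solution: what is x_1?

0

x_1 is not in the basis, so in the current basic feasible solution x_1 = 0.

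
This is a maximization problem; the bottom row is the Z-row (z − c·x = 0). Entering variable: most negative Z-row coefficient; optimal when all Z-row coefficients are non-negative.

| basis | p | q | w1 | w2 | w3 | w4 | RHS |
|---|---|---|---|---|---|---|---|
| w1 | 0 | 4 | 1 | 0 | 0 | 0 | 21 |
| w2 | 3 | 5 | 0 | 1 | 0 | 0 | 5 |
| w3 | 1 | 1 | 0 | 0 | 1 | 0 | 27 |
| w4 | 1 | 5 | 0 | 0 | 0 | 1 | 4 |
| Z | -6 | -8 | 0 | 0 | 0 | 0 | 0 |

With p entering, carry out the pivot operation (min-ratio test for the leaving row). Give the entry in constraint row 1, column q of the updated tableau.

4

Ratio test on column p — row 1: entry 0 ≤ 0; row 2: 5/3 = 5/3; row 3: 27/1 = 27; row 4: 4/1 = 4. Minimum is 5/3 at row 2 (w2 leaves); pivot element 3.
Divide row 2 by 3; eliminate column p from the other rows.
Row 1 update in column q: 4 − 0·(5/3) = 4.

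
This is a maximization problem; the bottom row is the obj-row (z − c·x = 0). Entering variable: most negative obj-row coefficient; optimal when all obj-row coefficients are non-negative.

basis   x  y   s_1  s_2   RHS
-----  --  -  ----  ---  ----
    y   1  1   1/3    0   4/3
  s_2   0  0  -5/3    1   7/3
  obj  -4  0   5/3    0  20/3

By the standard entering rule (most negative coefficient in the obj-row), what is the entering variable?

x

Negative obj-row entries: x: -4.
The most negative is -4 in column x, so x enters.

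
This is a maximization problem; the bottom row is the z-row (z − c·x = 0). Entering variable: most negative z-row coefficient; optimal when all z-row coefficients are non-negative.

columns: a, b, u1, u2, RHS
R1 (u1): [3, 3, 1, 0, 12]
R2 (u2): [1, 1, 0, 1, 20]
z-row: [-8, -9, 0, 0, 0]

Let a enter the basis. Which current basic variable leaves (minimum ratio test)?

Column a entries and ratios — u1: 12/3 = 4; u2: 20/1 = 20.
Smallest ratio is 4 in the row of u1, so u1 leaves.

u1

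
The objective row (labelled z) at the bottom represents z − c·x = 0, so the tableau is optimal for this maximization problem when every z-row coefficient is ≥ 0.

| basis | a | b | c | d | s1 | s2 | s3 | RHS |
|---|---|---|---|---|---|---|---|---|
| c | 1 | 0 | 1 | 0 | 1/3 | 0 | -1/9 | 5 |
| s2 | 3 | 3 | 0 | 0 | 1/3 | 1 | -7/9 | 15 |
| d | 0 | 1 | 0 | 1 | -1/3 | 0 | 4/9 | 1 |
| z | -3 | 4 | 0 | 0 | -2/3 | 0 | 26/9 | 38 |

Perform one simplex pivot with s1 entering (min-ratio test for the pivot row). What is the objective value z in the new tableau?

Ratio test on column s1 — row 1: 5/(1/3) = 15; row 2: 15/(1/3) = 45; row 3: entry -1/3 ≤ 0. Minimum is 15 at row 1 (c leaves); pivot element 1/3.
Pivot on row 1; the z-row RHS becomes 38 − (-2/3)·15 = 48.

48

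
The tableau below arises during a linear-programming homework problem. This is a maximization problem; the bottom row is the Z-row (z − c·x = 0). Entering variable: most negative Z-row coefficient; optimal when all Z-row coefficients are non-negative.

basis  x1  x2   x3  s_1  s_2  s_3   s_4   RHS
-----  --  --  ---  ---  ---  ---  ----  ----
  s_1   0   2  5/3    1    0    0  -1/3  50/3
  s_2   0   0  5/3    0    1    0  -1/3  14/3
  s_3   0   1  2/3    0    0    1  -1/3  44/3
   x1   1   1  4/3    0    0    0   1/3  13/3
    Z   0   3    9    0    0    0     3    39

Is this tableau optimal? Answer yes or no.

yes

Every Z-row coefficient is ≥ 0, so the tableau is optimal.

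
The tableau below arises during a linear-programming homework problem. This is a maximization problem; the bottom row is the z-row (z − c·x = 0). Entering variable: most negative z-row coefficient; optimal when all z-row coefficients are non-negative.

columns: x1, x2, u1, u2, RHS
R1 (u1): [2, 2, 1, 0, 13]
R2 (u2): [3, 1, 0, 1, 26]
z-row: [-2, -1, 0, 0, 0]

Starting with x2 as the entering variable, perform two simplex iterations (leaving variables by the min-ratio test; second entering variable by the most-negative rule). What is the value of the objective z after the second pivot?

Ratio test on column x2 — row 1: 13/2 = 13/2; row 2: 26/1 = 26. Minimum is 13/2 at row 1 (u1 leaves); pivot element 2.
Pivot on row 1; the z-row RHS becomes 0 − (-1)·(13/2) = 13/2.
Next entering variable (most negative z-row entry -1): x1.
Ratio test on column x1 — row 1: (13/2)/1 = 13/2; row 2: (39/2)/2 = 39/4. Minimum is 13/2 at row 1 (x2 leaves); pivot element 1.
After the second pivot the z-row RHS is 13/2 − (-1)·(13/2) = 13.

13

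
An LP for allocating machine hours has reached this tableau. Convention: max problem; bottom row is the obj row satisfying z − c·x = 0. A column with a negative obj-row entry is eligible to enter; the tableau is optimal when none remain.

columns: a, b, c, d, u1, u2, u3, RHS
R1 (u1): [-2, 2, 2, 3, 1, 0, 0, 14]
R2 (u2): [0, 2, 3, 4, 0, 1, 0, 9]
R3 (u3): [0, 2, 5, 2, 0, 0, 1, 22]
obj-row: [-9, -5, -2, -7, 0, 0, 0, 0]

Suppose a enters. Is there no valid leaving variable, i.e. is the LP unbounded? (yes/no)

yes

Every constraint-row entry in column a is ≤ 0, so increasing a is unbounded.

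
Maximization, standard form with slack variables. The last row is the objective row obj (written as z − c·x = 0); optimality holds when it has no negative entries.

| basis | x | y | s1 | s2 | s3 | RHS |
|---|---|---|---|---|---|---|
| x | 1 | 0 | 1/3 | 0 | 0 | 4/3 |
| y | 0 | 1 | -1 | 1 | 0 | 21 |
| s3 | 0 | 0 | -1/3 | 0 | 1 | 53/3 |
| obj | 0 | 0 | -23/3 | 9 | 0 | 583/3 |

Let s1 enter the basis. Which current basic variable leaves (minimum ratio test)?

x

Column s1 entries and ratios — x: (4/3)/(1/3) = 4; y: -1 ≤ 0, skip; s3: -1/3 ≤ 0, skip.
Smallest ratio is 4 in the row of x, so x leaves.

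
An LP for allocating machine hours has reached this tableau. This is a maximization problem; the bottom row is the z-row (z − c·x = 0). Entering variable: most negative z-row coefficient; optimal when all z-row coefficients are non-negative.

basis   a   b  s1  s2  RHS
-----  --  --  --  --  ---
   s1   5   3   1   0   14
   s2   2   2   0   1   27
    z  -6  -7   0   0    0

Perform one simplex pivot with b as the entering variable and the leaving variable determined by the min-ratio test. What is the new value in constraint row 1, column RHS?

Ratio test on column b — row 1: 14/3 = 14/3; row 2: 27/2 = 27/2. Minimum is 14/3 at row 1 (s1 leaves); pivot element 3.
Divide row 1 by 3; eliminate column b from the other rows.
In the new row 1, the RHS entry is the old entry divided by the pivot: 14/3 = 14/3.

14/3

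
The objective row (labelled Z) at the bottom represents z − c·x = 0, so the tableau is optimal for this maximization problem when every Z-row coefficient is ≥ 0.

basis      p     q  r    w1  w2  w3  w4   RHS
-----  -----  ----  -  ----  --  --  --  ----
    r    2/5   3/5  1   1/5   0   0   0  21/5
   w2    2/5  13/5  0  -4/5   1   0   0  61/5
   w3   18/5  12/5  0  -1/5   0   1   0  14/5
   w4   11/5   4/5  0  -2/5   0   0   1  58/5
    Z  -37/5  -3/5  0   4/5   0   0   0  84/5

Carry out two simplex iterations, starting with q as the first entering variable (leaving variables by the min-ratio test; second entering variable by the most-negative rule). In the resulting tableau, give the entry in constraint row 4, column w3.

-11/18

Ratio test on column q — row 1: (21/5)/(3/5) = 7; row 2: (61/5)/(13/5) = 61/13; row 3: (14/5)/(12/5) = 7/6; row 4: (58/5)/(4/5) = 29/2. Minimum is 7/6 at row 3 (w3 leaves); pivot element 12/5.
Divide row 3 by 12/5; eliminate column q from the other rows.
Second iteration: most negative Z-row entry is -13/2 in column p, so p enters.
Ratio test on column p — row 1: entry -1/2 ≤ 0; row 2: entry -7/2 ≤ 0; row 3: (7/6)/(3/2) = 7/9; row 4: (32/3)/1 = 32/3. Minimum is 7/9 at row 3 (q leaves); pivot element 3/2.
Divide row 3 by 3/2; eliminate column p from the other rows.
After both pivots, the entry at constraint row 4, column w3 is -11/18.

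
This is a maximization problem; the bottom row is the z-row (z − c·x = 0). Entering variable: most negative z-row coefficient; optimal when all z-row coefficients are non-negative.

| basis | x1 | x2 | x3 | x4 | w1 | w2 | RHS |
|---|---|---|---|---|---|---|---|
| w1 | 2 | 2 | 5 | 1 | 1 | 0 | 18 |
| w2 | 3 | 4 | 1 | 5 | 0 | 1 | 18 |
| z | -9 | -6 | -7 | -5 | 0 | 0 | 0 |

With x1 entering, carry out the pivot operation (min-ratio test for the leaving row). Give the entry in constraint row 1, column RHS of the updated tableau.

Ratio test on column x1 — row 1: 18/2 = 9; row 2: 18/3 = 6. Minimum is 6 at row 2 (w2 leaves); pivot element 3.
Divide row 2 by 3; eliminate column x1 from the other rows.
Row 1 update in column RHS: 18 − 2·6 = 6.

6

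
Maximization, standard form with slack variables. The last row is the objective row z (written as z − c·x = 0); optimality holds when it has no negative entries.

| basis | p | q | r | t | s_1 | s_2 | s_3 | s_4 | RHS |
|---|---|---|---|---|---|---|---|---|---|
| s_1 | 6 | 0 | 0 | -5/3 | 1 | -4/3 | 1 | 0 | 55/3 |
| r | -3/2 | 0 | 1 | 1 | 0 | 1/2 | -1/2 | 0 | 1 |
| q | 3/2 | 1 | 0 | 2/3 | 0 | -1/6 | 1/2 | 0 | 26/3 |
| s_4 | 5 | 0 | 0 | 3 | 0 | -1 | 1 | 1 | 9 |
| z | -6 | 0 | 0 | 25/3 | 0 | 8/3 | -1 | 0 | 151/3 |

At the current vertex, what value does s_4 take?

s_4 is basic (row 4); its value is the RHS of that row, 9.

9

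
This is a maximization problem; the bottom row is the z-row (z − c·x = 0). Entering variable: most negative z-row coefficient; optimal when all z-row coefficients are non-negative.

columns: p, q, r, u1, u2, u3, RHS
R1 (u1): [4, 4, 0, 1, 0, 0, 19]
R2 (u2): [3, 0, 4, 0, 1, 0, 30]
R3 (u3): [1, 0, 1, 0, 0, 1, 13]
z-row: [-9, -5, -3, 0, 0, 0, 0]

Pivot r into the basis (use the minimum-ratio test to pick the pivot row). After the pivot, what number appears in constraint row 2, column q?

Ratio test on column r — row 1: entry 0 ≤ 0; row 2: 30/4 = 15/2; row 3: 13/1 = 13. Minimum is 15/2 at row 2 (u2 leaves); pivot element 4.
Divide row 2 by 4; eliminate column r from the other rows.
In the new row 2, the q entry is the old entry divided by the pivot: 0/4 = 0.

0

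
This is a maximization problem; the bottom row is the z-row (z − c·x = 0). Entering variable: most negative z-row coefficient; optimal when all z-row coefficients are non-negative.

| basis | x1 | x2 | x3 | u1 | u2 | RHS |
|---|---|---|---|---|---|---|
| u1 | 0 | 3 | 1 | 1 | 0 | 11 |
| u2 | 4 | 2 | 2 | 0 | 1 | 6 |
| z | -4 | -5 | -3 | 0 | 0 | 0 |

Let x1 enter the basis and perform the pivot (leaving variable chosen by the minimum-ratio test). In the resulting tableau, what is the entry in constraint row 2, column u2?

1/4

Ratio test on column x1 — row 1: entry 0 ≤ 0; row 2: 6/4 = 3/2. Minimum is 3/2 at row 2 (u2 leaves); pivot element 4.
Divide row 2 by 4; eliminate column x1 from the other rows.
In the new row 2, the u2 entry is the old entry divided by the pivot: 1/4 = 1/4.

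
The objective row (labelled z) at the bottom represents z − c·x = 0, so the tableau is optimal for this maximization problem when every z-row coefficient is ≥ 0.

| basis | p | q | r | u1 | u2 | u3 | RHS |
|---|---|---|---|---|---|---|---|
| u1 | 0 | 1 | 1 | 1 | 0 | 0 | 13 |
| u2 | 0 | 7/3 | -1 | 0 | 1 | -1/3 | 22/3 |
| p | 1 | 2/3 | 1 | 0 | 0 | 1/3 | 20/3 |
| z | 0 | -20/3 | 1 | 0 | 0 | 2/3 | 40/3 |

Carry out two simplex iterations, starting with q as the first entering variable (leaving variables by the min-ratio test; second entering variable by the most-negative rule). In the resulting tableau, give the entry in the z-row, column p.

13/9

Ratio test on column q — row 1: 13/1 = 13; row 2: (22/3)/(7/3) = 22/7; row 3: (20/3)/(2/3) = 10. Minimum is 22/7 at row 2 (u2 leaves); pivot element 7/3.
Divide row 2 by 7/3; eliminate column q from the other rows.
Second iteration: most negative z-row entry is -13/7 in column r, so r enters.
Ratio test on column r — row 1: (69/7)/(10/7) = 69/10; row 2: entry -3/7 ≤ 0; row 3: (32/7)/(9/7) = 32/9. Minimum is 32/9 at row 3 (p leaves); pivot element 9/7.
Divide row 3 by 9/7; eliminate column r from the other rows.
After both pivots, the entry at the z-row, column p is 13/9.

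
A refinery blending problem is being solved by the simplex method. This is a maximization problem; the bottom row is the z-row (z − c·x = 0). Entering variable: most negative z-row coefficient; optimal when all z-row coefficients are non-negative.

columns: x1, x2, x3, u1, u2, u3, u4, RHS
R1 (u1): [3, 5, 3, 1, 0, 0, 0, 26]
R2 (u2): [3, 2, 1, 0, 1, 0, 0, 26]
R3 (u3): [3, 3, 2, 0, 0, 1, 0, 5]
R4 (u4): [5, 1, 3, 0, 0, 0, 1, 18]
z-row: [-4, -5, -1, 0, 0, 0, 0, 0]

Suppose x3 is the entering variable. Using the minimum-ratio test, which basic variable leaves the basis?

u3

Column x3 entries and ratios — u1: 26/3 = 26/3; u2: 26/1 = 26; u3: 5/2 = 5/2; u4: 18/3 = 6.
Smallest ratio is 5/2 in the row of u3, so u3 leaves.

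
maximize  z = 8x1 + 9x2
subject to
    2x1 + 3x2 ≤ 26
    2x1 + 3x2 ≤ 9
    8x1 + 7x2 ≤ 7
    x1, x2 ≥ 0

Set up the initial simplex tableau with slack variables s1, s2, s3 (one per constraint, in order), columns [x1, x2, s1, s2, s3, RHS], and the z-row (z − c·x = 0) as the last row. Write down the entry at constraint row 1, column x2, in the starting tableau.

3

Constraint 1 has coefficient 3 on x2.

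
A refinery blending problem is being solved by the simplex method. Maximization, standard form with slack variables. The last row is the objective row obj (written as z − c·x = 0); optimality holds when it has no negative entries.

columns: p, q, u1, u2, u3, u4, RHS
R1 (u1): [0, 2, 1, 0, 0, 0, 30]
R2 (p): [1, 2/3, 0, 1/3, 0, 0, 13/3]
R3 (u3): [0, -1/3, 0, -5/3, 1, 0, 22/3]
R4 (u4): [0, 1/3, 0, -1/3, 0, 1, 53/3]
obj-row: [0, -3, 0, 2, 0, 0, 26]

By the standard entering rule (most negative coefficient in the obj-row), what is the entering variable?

q

Negative obj-row entries: q: -3.
The most negative is -3 in column q, so q enters.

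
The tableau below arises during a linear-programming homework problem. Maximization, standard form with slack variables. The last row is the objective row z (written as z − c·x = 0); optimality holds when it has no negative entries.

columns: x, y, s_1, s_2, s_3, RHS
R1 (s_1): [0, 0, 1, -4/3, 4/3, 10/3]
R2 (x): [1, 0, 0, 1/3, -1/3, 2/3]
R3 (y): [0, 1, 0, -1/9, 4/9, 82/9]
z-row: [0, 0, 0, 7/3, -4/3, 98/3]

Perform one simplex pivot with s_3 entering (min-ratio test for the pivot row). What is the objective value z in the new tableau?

36

Ratio test on column s_3 — row 1: (10/3)/(4/3) = 5/2; row 2: entry -1/3 ≤ 0; row 3: (82/9)/(4/9) = 41/2. Minimum is 5/2 at row 1 (s_1 leaves); pivot element 4/3.
Pivot on row 1; the z-row RHS becomes 98/3 − (-4/3)·(5/2) = 36.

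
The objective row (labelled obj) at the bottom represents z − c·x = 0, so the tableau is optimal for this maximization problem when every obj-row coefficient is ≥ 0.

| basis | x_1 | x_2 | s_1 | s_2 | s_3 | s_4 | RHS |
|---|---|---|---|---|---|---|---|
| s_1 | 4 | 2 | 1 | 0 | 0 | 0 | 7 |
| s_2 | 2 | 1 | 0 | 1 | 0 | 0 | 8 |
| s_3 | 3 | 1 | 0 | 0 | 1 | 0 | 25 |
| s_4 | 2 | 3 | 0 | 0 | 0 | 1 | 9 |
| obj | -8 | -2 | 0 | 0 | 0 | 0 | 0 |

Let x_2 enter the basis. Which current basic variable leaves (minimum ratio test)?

Column x_2 entries and ratios — s_1: 7/2 = 7/2; s_2: 8/1 = 8; s_3: 25/1 = 25; s_4: 9/3 = 3.
Smallest ratio is 3 in the row of s_4, so s_4 leaves.

s_4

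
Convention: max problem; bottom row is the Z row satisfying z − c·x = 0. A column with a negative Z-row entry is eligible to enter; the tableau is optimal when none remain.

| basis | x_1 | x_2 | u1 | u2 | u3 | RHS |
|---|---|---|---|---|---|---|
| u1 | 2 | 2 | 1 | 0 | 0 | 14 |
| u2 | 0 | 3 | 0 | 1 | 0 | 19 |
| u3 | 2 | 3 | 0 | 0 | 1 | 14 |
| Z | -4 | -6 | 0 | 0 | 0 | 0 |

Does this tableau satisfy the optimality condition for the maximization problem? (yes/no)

The Z-row has a negative entry -6 in column x_2, so it is not optimal.

no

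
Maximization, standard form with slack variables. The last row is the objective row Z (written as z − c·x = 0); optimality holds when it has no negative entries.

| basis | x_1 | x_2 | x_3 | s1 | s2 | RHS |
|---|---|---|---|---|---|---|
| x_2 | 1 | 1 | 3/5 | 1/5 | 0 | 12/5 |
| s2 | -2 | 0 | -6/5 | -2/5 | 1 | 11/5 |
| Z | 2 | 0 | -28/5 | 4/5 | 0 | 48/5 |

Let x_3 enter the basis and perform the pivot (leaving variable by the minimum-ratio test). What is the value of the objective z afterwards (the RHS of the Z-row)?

Ratio test on column x_3 — row 1: (12/5)/(3/5) = 4; row 2: entry -6/5 ≤ 0. Minimum is 4 at row 1 (x_2 leaves); pivot element 3/5.
Pivot on row 1; the Z-row RHS becomes 48/5 − (-28/5)·4 = 32.

32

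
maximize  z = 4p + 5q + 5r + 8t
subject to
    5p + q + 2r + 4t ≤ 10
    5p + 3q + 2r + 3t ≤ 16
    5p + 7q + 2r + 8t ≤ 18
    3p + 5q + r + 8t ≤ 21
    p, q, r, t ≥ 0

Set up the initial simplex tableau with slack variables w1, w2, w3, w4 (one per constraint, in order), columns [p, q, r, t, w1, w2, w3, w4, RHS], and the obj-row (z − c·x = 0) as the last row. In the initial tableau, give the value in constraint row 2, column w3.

0

Slack w3 belongs to constraint 3; its column is the unit vector e_3, so the entry in row 2 is 0.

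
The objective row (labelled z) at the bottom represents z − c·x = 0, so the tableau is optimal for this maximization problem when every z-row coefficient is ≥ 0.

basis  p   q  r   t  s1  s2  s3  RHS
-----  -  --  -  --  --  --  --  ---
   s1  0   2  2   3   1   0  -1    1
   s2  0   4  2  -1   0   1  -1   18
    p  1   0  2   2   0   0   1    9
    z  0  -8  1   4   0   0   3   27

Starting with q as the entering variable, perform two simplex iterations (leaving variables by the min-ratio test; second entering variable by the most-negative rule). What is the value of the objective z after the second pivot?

Ratio test on column q — row 1: 1/2 = 1/2; row 2: 18/4 = 9/2; row 3: entry 0 ≤ 0. Minimum is 1/2 at row 1 (s1 leaves); pivot element 2.
Pivot on row 1; the z-row RHS becomes 27 − (-8)·(1/2) = 31.
Next entering variable (most negative z-row entry -1): s3.
Ratio test on column s3 — row 1: entry -1/2 ≤ 0; row 2: 16/1 = 16; row 3: 9/1 = 9. Minimum is 9 at row 3 (p leaves); pivot element 1.
After the second pivot the z-row RHS is 31 − (-1)·9 = 40.

40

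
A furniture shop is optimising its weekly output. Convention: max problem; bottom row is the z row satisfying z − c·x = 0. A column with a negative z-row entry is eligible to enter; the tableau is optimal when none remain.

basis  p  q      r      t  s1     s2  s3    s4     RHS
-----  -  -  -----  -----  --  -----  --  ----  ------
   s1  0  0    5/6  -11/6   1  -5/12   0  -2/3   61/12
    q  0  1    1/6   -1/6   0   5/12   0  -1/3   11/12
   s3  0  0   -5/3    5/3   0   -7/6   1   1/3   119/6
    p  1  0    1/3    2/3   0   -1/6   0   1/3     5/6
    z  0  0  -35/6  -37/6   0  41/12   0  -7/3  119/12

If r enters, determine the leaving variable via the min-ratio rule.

Column r entries and ratios — s1: (61/12)/(5/6) = 61/10; q: (11/12)/(1/6) = 11/2; s3: -5/3 ≤ 0, skip; p: (5/6)/(1/3) = 5/2.
Smallest ratio is 5/2 in the row of p, so p leaves.

p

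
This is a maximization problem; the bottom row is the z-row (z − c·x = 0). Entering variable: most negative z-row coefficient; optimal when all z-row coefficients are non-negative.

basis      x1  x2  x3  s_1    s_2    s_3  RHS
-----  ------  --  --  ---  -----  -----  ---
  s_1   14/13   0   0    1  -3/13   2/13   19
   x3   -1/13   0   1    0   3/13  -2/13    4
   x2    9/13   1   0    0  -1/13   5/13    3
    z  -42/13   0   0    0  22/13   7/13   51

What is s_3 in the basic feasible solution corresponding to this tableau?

s_3 is not in the basis, so in the current basic feasible solution s_3 = 0.

0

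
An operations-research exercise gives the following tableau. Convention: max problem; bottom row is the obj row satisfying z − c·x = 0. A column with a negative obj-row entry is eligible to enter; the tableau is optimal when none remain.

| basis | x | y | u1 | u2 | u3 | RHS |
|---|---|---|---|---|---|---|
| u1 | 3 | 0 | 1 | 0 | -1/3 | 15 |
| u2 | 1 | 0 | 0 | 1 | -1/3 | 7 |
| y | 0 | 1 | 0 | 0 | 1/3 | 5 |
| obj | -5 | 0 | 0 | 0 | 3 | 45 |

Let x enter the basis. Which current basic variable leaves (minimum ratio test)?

u1

Column x entries and ratios — u1: 15/3 = 5; u2: 7/1 = 7; y: 0 ≤ 0, skip.
Smallest ratio is 5 in the row of u1, so u1 leaves.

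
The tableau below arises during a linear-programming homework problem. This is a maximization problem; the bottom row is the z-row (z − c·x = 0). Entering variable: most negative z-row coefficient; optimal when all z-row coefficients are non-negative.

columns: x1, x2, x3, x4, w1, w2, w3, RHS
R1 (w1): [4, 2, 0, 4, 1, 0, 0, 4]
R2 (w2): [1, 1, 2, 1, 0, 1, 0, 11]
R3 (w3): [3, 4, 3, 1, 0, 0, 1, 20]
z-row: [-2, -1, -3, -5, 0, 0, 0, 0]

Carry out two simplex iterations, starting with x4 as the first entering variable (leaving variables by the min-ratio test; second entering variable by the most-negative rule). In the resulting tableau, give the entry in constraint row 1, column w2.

Ratio test on column x4 — row 1: 4/4 = 1; row 2: 11/1 = 11; row 3: 20/1 = 20. Minimum is 1 at row 1 (w1 leaves); pivot element 4.
Divide row 1 by 4; eliminate column x4 from the other rows.
Second iteration: most negative z-row entry is -3 in column x3, so x3 enters.
Ratio test on column x3 — row 1: entry 0 ≤ 0; row 2: 10/2 = 5; row 3: 19/3 = 19/3. Minimum is 5 at row 2 (w2 leaves); pivot element 2.
Divide row 2 by 2; eliminate column x3 from the other rows.
After both pivots, the entry at constraint row 1, column w2 is 0.

0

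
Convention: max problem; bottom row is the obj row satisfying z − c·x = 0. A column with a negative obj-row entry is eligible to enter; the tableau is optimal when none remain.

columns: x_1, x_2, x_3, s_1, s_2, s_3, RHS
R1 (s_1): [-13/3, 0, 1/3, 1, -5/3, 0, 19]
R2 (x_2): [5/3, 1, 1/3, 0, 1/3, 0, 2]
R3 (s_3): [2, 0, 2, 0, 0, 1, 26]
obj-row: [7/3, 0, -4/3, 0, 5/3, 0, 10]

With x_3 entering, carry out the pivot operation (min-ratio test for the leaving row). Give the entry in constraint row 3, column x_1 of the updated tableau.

-8

Ratio test on column x_3 — row 1: 19/(1/3) = 57; row 2: 2/(1/3) = 6; row 3: 26/2 = 13. Minimum is 6 at row 2 (x_2 leaves); pivot element 1/3.
Divide row 2 by 1/3; eliminate column x_3 from the other rows.
Row 3 update in column x_1: 2 − 2·5 = -8.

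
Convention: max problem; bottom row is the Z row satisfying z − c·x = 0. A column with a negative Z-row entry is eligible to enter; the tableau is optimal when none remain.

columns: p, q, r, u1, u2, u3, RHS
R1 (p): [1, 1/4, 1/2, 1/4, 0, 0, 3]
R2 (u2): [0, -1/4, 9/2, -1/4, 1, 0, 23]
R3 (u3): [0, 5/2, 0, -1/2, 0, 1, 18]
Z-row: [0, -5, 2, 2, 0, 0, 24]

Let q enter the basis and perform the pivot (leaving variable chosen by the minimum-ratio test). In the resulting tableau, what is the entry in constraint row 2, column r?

Ratio test on column q — row 1: 3/(1/4) = 12; row 2: entry -1/4 ≤ 0; row 3: 18/(5/2) = 36/5. Minimum is 36/5 at row 3 (u3 leaves); pivot element 5/2.
Divide row 3 by 5/2; eliminate column q from the other rows.
Row 2 update in column r: 9/2 − (-1/4)·0 = 9/2.

9/2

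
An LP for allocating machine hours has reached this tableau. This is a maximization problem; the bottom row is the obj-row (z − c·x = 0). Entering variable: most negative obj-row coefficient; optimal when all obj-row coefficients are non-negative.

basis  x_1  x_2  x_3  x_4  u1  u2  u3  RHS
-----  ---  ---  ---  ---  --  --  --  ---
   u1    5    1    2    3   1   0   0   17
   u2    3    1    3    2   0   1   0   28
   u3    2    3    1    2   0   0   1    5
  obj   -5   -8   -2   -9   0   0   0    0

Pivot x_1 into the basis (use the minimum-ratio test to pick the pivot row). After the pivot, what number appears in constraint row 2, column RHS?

Ratio test on column x_1 — row 1: 17/5 = 17/5; row 2: 28/3 = 28/3; row 3: 5/2 = 5/2. Minimum is 5/2 at row 3 (u3 leaves); pivot element 2.
Divide row 3 by 2; eliminate column x_1 from the other rows.
Row 2 update in column RHS: 28 − 3·(5/2) = 41/2.

41/2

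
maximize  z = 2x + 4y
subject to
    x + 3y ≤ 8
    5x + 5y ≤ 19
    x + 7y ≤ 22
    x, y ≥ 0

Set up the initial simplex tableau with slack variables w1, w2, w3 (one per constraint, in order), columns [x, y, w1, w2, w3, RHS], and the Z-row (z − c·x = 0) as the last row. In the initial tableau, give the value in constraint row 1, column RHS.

The RHS of constraint 1 is b_1 = 8.

8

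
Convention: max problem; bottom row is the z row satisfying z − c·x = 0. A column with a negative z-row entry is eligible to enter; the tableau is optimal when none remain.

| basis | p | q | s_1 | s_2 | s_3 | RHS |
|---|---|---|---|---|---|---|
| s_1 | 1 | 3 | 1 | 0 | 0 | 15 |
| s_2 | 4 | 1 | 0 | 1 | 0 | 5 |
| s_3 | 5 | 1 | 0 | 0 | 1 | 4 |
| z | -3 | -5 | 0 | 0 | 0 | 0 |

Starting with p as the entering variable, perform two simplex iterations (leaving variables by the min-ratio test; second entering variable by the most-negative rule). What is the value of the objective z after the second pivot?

Ratio test on column p — row 1: 15/1 = 15; row 2: 5/4 = 5/4; row 3: 4/5 = 4/5. Minimum is 4/5 at row 3 (s_3 leaves); pivot element 5.
Pivot on row 3; the z-row RHS becomes 0 − (-3)·(4/5) = 12/5.
Next entering variable (most negative z-row entry -22/5): q.
Ratio test on column q — row 1: (71/5)/(14/5) = 71/14; row 2: (9/5)/(1/5) = 9; row 3: (4/5)/(1/5) = 4. Minimum is 4 at row 3 (p leaves); pivot element 1/5.
After the second pivot the z-row RHS is 12/5 − (-22/5)·4 = 20.

20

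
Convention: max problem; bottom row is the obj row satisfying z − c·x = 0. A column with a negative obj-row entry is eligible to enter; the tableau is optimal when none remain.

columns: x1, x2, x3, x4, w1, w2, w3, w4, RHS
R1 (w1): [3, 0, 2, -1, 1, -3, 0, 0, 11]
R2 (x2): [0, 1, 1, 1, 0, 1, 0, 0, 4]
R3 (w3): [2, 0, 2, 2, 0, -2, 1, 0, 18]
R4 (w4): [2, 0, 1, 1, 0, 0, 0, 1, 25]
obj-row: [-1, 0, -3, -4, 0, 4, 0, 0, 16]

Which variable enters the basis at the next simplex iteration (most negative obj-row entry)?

x4

Negative obj-row entries: x1: -1, x3: -3, x4: -4.
The most negative is -4 in column x4, so x4 enters.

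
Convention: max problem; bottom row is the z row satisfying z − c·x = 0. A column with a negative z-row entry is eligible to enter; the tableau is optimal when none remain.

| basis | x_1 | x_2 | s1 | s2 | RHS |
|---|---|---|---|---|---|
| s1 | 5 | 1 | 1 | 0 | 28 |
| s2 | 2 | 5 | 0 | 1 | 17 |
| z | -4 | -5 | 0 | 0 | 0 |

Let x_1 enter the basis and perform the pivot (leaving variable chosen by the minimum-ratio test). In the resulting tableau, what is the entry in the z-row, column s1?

4/5

Ratio test on column x_1 — row 1: 28/5 = 28/5; row 2: 17/2 = 17/2. Minimum is 28/5 at row 1 (s1 leaves); pivot element 5.
Divide row 1 by 5; eliminate column x_1 from the other rows.
z-row update in column s1: 0 − (-4)·(1/5) = 4/5.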